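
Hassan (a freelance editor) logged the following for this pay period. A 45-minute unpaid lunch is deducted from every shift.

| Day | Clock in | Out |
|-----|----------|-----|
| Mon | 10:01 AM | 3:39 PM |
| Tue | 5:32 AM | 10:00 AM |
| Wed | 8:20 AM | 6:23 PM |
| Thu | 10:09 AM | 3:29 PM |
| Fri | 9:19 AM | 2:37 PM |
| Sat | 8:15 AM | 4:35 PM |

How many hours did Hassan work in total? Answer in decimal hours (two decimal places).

34.62 hours

Mon: 10:01 AM–3:39 PM = 5 h 38 min; less 45 min break → 4 h 53 min
Tue: 5:32 AM–10:00 AM = 4 h 28 min; less 45 min break → 3 h 43 min
Wed: 8:20 AM–6:23 PM = 10 h 3 min; less 45 min break → 9 h 18 min
Thu: 10:09 AM–3:29 PM = 5 h 20 min; less 45 min break → 4 h 35 min
Fri: 9:19 AM–2:37 PM = 5 h 18 min; less 45 min break → 4 h 33 min
Sat: 8:15 AM–4:35 PM = 8 h 20 min; less 45 min break → 7 h 35 min
Total: 4 h 53 min + 3 h 43 min + 9 h 18 min + 4 h 35 min + 4 h 33 min + 7 h 35 min = 34 h 37 min.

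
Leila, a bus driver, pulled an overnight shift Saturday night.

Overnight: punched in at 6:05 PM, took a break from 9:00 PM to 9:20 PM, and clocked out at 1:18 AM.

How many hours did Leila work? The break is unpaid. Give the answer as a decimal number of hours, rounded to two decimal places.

Overnight: 6:05 PM → midnight = 5 h 55 min; midnight → 1:18 AM = 1 h 18 min; span 7 h 13 min; less 20 min break → 6 h 53 min

6.88 hours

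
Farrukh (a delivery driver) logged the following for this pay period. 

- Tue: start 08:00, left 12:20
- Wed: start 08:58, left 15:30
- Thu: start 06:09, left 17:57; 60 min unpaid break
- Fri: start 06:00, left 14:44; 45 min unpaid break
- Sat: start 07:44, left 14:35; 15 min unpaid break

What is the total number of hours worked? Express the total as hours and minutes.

Tue: 08:00–12:20 = 4 h 20 min
Wed: 08:58–15:30 = 6 h 32 min
Thu: 06:09–17:57 = 11 h 48 min; less 60 min break → 10 h 48 min
Fri: 06:00–14:44 = 8 h 44 min; less 45 min break → 7 h 59 min
Sat: 07:44–14:35 = 6 h 51 min; less 15 min break → 6 h 36 min
Total: 4 h 20 min + 6 h 32 min + 10 h 48 min + 7 h 59 min + 6 h 36 min = 36 h 15 min.

36 h 15 min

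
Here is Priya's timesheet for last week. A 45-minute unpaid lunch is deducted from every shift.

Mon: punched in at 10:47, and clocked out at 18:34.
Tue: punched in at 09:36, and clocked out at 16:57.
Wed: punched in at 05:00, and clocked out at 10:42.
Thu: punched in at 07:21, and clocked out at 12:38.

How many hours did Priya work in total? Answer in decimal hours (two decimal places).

Mon: 10:47–18:34 = 7 h 47 min; less 45 min break → 7 h 2 min
Tue: 09:36–16:57 = 7 h 21 min; less 45 min break → 6 h 36 min
Wed: 05:00–10:42 = 5 h 42 min; less 45 min break → 4 h 57 min
Thu: 07:21–12:38 = 5 h 17 min; less 45 min break → 4 h 32 min
Total: 7 h 2 min + 6 h 36 min + 4 h 57 min + 4 h 32 min = 23 h 7 min.

23.12 hours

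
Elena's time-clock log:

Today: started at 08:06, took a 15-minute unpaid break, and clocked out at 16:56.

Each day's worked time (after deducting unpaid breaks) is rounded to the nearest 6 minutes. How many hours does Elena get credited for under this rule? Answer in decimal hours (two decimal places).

Today: 08:06–16:56 = 8 h 50 min − 15 min = 8 h 35 min → rounds to 8 h 36 min

8.60 hours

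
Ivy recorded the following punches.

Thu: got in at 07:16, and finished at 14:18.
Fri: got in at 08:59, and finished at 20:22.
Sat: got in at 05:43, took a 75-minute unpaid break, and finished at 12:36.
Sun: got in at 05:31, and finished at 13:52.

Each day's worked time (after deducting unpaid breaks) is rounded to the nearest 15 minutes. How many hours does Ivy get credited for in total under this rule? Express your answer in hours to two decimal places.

Thu: 07:16–14:18 = 7 h 2 min → rounds to 7 h 0 min
Fri: 08:59–20:22 = 11 h 23 min → rounds to 11 h 30 min
Sat: 05:43–12:36 = 6 h 53 min − 75 min = 5 h 38 min → rounds to 5 h 45 min
Sun: 05:31–13:52 = 8 h 21 min → rounds to 8 h 15 min
Total credited: 32 h 30 min.

32.50 hours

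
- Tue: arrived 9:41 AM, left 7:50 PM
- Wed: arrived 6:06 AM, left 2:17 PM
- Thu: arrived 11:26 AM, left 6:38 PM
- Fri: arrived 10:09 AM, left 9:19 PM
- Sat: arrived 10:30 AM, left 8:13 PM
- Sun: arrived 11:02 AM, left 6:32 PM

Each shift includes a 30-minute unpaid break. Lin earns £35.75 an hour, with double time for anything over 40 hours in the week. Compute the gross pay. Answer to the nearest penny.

£2210.54

Tue: 9:41 AM–7:50 PM = 10 h 9 min; less 30 min break → 9 h 39 min
Wed: 6:06 AM–2:17 PM = 8 h 11 min; less 30 min break → 7 h 41 min
Thu: 11:26 AM–6:38 PM = 7 h 12 min; less 30 min break → 6 h 42 min
Fri: 10:09 AM–9:19 PM = 11 h 10 min; less 30 min break → 10 h 40 min
Sat: 10:30 AM–8:13 PM = 9 h 43 min; less 30 min break → 9 h 13 min
Sun: 11:02 AM–6:32 PM = 7 h 30 min; less 30 min break → 7 h 0 min
Total worked: 50 h 55 min = 3055 min.
Regular 40 h 0 min = 2400 min at £35.75/h; overtime 10 h 55 min = 655 min at £71.50/h.
Pay = (2400 × £35.75 + 655 × £71.50) ÷ 60 = £2210.54.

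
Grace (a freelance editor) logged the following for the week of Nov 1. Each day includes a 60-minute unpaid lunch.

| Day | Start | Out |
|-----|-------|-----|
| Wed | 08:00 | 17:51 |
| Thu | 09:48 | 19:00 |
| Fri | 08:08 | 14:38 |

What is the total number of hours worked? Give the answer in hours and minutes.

Wed: 08:00–17:51 = 9 h 51 min; less 60 min break → 8 h 51 min
Thu: 09:48–19:00 = 9 h 12 min; less 60 min break → 8 h 12 min
Fri: 08:08–14:38 = 6 h 30 min; less 60 min break → 5 h 30 min
Total: 8 h 51 min + 8 h 12 min + 5 h 30 min = 22 h 33 min.

22 h 33 min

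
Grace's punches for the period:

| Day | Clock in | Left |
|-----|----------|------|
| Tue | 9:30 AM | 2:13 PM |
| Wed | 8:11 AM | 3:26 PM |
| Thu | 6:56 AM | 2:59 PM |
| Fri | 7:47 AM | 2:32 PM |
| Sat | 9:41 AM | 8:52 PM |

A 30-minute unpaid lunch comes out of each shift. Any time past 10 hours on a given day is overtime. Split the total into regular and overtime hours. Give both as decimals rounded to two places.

Tue: 9:30 AM–2:13 PM = 4 h 43 min; less 30 min break → 4 h 13 min
Wed: 8:11 AM–3:26 PM = 7 h 15 min; less 30 min break → 6 h 45 min
Thu: 6:56 AM–2:59 PM = 8 h 3 min; less 30 min break → 7 h 33 min
Fri: 7:47 AM–2:32 PM = 6 h 45 min; less 30 min break → 6 h 15 min
Sat: 9:41 AM–8:52 PM = 11 h 11 min; less 30 min break → 10 h 41 min
Tue reg 4 h 13 min / OT 0 h 0 min; Wed reg 6 h 45 min / OT 0 h 0 min; Thu reg 7 h 33 min / OT 0 h 0 min; Fri reg 6 h 15 min / OT 0 h 0 min; Sat reg 10 h 0 min / OT 0 h 41 min.
Totals: regular 34 h 46 min, overtime 0 h 41 min.

Regular 34.77 hours, overtime 0.68 hours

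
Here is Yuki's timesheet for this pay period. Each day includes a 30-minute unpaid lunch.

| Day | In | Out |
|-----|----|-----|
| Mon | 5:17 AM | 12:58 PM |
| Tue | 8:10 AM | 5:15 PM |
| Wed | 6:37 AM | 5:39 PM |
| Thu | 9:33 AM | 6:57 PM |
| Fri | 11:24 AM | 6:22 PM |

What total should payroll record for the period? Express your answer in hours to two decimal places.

41.67 hours

Mon: 5:17 AM–12:58 PM = 7 h 41 min; less 30 min break → 7 h 11 min
Tue: 8:10 AM–5:15 PM = 9 h 5 min; less 30 min break → 8 h 35 min
Wed: 6:37 AM–5:39 PM = 11 h 2 min; less 30 min break → 10 h 32 min
Thu: 9:33 AM–6:57 PM = 9 h 24 min; less 30 min break → 8 h 54 min
Fri: 11:24 AM–6:22 PM = 6 h 58 min; less 30 min break → 6 h 28 min
Total: 7 h 11 min + 8 h 35 min + 10 h 32 min + 8 h 54 min + 6 h 28 min = 41 h 40 min.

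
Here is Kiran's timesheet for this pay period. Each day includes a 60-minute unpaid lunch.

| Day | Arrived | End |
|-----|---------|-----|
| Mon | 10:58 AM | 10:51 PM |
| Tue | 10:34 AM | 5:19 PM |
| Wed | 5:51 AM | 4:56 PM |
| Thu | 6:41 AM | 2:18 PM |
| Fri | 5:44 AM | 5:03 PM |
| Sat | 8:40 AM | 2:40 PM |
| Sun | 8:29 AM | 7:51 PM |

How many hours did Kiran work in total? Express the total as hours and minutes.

59 h 1 min

Mon: 10:58 AM–10:51 PM = 11 h 53 min; less 60 min break → 10 h 53 min
Tue: 10:34 AM–5:19 PM = 6 h 45 min; less 60 min break → 5 h 45 min
Wed: 5:51 AM–4:56 PM = 11 h 5 min; less 60 min break → 10 h 5 min
Thu: 6:41 AM–2:18 PM = 7 h 37 min; less 60 min break → 6 h 37 min
Fri: 5:44 AM–5:03 PM = 11 h 19 min; less 60 min break → 10 h 19 min
Sat: 8:40 AM–2:40 PM = 6 h 0 min; less 60 min break → 5 h 0 min
Sun: 8:29 AM–7:51 PM = 11 h 22 min; less 60 min break → 10 h 22 min
Total: 10 h 53 min + 5 h 45 min + 10 h 5 min + 6 h 37 min + 10 h 19 min + 5 h 0 min + 10 h 22 min = 59 h 1 min.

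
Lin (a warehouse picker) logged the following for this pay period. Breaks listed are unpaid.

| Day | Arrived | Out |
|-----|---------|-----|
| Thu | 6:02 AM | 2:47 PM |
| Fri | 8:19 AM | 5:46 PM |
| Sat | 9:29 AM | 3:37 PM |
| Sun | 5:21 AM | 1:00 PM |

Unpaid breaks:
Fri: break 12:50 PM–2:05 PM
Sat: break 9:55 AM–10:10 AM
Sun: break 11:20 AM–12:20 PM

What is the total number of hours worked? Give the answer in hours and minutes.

Thu: 6:02 AM–2:47 PM = 8 h 45 min
Fri: 8:19 AM–5:46 PM = 9 h 27 min; less 75 min break → 8 h 12 min
Sat: 9:29 AM–3:37 PM = 6 h 8 min; less 15 min break → 5 h 53 min
Sun: 5:21 AM–1:00 PM = 7 h 39 min; less 60 min break → 6 h 39 min
Total: 8 h 45 min + 8 h 12 min + 5 h 53 min + 6 h 39 min = 29 h 29 min.

29 h 29 min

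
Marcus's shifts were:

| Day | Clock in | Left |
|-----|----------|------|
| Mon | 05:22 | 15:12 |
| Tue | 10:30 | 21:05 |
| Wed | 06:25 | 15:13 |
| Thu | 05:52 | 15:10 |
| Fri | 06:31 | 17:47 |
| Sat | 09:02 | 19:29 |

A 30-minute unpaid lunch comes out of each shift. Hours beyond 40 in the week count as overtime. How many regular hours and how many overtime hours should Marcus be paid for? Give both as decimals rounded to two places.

Regular 40.00 hours, overtime 17.23 hours

Mon: 05:22–15:12 = 9 h 50 min; less 30 min break → 9 h 20 min
Tue: 10:30–21:05 = 10 h 35 min; less 30 min break → 10 h 5 min
Wed: 06:25–15:13 = 8 h 48 min; less 30 min break → 8 h 18 min
Thu: 05:52–15:10 = 9 h 18 min; less 30 min break → 8 h 48 min
Fri: 06:31–17:47 = 11 h 16 min; less 30 min break → 10 h 46 min
Sat: 09:02–19:29 = 10 h 27 min; less 30 min break → 9 h 57 min
Total worked: 57 h 14 min = 57.23 h.
Threshold 40 h → overtime 17 h 14 min, regular 40 h 0 min.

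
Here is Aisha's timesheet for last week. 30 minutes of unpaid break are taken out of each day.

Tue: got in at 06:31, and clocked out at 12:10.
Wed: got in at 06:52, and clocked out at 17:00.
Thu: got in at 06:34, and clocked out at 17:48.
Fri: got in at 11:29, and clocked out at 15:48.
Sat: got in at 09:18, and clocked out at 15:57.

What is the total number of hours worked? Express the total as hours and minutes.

35 h 29 min

Tue: 06:31–12:10 = 5 h 39 min; less 30 min break → 5 h 9 min
Wed: 06:52–17:00 = 10 h 8 min; less 30 min break → 9 h 38 min
Thu: 06:34–17:48 = 11 h 14 min; less 30 min break → 10 h 44 min
Fri: 11:29–15:48 = 4 h 19 min; less 30 min break → 3 h 49 min
Sat: 09:18–15:57 = 6 h 39 min; less 30 min break → 6 h 9 min
Total: 5 h 9 min + 9 h 38 min + 10 h 44 min + 3 h 49 min + 6 h 9 min = 35 h 29 min.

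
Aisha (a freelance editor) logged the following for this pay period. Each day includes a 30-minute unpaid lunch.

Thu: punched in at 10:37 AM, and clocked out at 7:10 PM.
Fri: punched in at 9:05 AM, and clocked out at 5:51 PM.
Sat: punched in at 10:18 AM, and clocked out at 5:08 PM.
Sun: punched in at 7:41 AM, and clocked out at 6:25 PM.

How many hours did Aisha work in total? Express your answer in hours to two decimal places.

32.88 hours

Thu: 10:37 AM–7:10 PM = 8 h 33 min; less 30 min break → 8 h 3 min
Fri: 9:05 AM–5:51 PM = 8 h 46 min; less 30 min break → 8 h 16 min
Sat: 10:18 AM–5:08 PM = 6 h 50 min; less 30 min break → 6 h 20 min
Sun: 7:41 AM–6:25 PM = 10 h 44 min; less 30 min break → 10 h 14 min
Total: 8 h 3 min + 8 h 16 min + 6 h 20 min + 10 h 14 min = 32 h 53 min.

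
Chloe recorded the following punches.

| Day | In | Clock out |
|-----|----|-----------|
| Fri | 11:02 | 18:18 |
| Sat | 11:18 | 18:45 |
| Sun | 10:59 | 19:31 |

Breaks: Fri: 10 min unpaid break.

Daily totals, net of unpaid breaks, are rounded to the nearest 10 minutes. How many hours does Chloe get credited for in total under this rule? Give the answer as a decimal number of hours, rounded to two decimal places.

23.17 hours

Fri: 11:02–18:18 = 7 h 16 min − 10 min = 7 h 6 min → rounds to 7 h 10 min
Sat: 11:18–18:45 = 7 h 27 min → rounds to 7 h 30 min
Sun: 10:59–19:31 = 8 h 32 min → rounds to 8 h 30 min
Total credited: 23 h 10 min.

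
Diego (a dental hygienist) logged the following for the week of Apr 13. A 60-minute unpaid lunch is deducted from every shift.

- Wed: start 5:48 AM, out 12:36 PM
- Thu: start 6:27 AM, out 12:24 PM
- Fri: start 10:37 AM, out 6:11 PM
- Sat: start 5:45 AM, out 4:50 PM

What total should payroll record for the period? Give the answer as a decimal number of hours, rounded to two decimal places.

Wed: 5:48 AM–12:36 PM = 6 h 48 min; less 60 min break → 5 h 48 min
Thu: 6:27 AM–12:24 PM = 5 h 57 min; less 60 min break → 4 h 57 min
Fri: 10:37 AM–6:11 PM = 7 h 34 min; less 60 min break → 6 h 34 min
Sat: 5:45 AM–4:50 PM = 11 h 5 min; less 60 min break → 10 h 5 min
Total: 5 h 48 min + 4 h 57 min + 6 h 34 min + 10 h 5 min = 27 h 24 min.

27.40 hours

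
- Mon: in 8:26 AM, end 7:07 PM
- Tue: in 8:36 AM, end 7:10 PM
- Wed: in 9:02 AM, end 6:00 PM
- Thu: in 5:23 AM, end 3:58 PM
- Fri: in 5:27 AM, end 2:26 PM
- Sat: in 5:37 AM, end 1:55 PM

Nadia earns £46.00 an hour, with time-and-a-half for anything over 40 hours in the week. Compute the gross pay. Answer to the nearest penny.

Mon: 8:26 AM–7:07 PM = 10 h 41 min
Tue: 8:36 AM–7:10 PM = 10 h 34 min
Wed: 9:02 AM–6:00 PM = 8 h 58 min
Thu: 5:23 AM–3:58 PM = 10 h 35 min
Fri: 5:27 AM–2:26 PM = 8 h 59 min
Sat: 5:37 AM–1:55 PM = 8 h 18 min
Total worked: 58 h 5 min = 3485 min.
Regular 40 h 0 min = 2400 min at £46.00/h; overtime 18 h 5 min = 1085 min at £69.00/h.
Pay = (2400 × £46.00 + 1085 × £69.00) ÷ 60 = £3087.75.

£3087.75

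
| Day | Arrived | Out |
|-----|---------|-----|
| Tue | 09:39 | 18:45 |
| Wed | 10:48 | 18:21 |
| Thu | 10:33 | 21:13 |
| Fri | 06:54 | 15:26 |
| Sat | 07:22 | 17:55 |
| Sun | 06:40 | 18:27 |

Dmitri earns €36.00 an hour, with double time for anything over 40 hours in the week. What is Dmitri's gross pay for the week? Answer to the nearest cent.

Tue: 09:39–18:45 = 9 h 6 min
Wed: 10:48–18:21 = 7 h 33 min
Thu: 10:33–21:13 = 10 h 40 min
Fri: 06:54–15:26 = 8 h 32 min
Sat: 07:22–17:55 = 10 h 33 min
Sun: 06:40–18:27 = 11 h 47 min
Total worked: 58 h 11 min = 3491 min.
Regular 40 h 0 min = 2400 min at €36.00/h; overtime 18 h 11 min = 1091 min at €72.00/h.
Pay = (2400 × €36.00 + 1091 × €72.00) ÷ 60 = €2749.20.

€2749.20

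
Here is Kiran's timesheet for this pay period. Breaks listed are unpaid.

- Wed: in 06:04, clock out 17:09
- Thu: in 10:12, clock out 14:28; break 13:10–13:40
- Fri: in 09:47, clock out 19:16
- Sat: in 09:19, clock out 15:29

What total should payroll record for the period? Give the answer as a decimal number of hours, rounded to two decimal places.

Wed: 06:04–17:09 = 11 h 5 min
Thu: 10:12–14:28 = 4 h 16 min; less 30 min break → 3 h 46 min
Fri: 09:47–19:16 = 9 h 29 min
Sat: 09:19–15:29 = 6 h 10 min
Total: 11 h 5 min + 3 h 46 min + 9 h 29 min + 6 h 10 min = 30 h 30 min.

30.50 hours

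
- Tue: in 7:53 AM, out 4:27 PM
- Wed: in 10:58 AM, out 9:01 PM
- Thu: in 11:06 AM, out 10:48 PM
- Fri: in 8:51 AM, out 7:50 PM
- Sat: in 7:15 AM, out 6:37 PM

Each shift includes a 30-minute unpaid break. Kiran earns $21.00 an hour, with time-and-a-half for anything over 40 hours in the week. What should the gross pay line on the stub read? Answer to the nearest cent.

Tue: 7:53 AM–4:27 PM = 8 h 34 min; less 30 min break → 8 h 4 min
Wed: 10:58 AM–9:01 PM = 10 h 3 min; less 30 min break → 9 h 33 min
Thu: 11:06 AM–10:48 PM = 11 h 42 min; less 30 min break → 11 h 12 min
Fri: 8:51 AM–7:50 PM = 10 h 59 min; less 30 min break → 10 h 29 min
Sat: 7:15 AM–6:37 PM = 11 h 22 min; less 30 min break → 10 h 52 min
Total worked: 50 h 10 min = 3010 min.
Regular 40 h 0 min = 2400 min at $21.00/h; overtime 10 h 10 min = 610 min at $31.50/h.
Pay = (2400 × $21.00 + 610 × $31.50) ÷ 60 = $1160.25.

$1160.25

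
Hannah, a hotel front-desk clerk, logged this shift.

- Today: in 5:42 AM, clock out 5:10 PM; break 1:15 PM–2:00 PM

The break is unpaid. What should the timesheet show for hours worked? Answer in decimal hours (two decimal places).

Today: 5:42 AM–5:10 PM = 11 h 28 min; less 45 min break → 10 h 43 min

10.72 hours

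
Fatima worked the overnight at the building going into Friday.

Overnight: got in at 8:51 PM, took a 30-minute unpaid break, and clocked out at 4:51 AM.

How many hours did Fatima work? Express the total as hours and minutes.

Overnight: 8:51 PM → midnight = 3 h 9 min; midnight → 4:51 AM = 4 h 51 min; span 8 h 0 min; less 30 min break → 7 h 30 min

7 h 30 min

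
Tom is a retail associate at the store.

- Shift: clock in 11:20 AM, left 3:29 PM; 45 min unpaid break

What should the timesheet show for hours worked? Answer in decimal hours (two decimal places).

3.40 hours

Shift: 11:20 AM–3:29 PM = 4 h 9 min; less 45 min break → 3 h 24 min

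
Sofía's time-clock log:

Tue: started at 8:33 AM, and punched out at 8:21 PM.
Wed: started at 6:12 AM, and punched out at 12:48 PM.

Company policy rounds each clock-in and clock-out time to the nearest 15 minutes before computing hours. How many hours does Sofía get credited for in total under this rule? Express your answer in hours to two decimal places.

Tue: in 8:33 AM→8:30 AM, out 8:21 PM→8:15 PM; 11 h 45 min
Wed: in 6:12 AM→6:15 AM, out 12:48 PM→12:45 PM; 6 h 30 min
Total credited: 18 h 15 min.

18.25 hours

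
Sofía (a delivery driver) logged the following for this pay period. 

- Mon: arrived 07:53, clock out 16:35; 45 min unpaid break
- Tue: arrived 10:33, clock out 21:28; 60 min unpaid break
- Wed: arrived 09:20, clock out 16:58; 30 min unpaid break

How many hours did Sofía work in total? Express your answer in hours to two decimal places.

Mon: 07:53–16:35 = 8 h 42 min; less 45 min break → 7 h 57 min
Tue: 10:33–21:28 = 10 h 55 min; less 60 min break → 9 h 55 min
Wed: 09:20–16:58 = 7 h 38 min; less 30 min break → 7 h 8 min
Total: 7 h 57 min + 9 h 55 min + 7 h 8 min = 25 h 0 min.

25.00 hours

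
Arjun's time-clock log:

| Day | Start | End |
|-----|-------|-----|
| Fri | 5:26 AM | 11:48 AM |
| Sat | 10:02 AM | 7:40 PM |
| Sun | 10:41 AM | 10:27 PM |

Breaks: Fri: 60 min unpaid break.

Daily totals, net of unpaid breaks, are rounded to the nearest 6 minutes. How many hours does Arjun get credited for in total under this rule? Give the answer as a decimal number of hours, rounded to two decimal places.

26.80 hours

Fri: 5:26 AM–11:48 AM = 6 h 22 min − 60 min = 5 h 22 min → rounds to 5 h 24 min
Sat: 10:02 AM–7:40 PM = 9 h 38 min → rounds to 9 h 36 min
Sun: 10:41 AM–10:27 PM = 11 h 46 min → rounds to 11 h 48 min
Total credited: 26 h 48 min.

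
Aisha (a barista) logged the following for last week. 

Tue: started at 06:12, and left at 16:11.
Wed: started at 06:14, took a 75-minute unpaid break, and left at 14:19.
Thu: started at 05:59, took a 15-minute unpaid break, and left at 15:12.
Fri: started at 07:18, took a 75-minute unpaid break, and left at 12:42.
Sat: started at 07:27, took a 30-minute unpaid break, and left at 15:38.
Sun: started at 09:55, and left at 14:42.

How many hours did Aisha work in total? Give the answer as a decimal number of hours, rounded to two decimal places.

Tue: 06:12–16:11 = 9 h 59 min
Wed: 06:14–14:19 = 8 h 5 min; less 75 min break → 6 h 50 min
Thu: 05:59–15:12 = 9 h 13 min; less 15 min break → 8 h 58 min
Fri: 07:18–12:42 = 5 h 24 min; less 75 min break → 4 h 9 min
Sat: 07:27–15:38 = 8 h 11 min; less 30 min break → 7 h 41 min
Sun: 09:55–14:42 = 4 h 47 min
Total: 9 h 59 min + 6 h 50 min + 8 h 58 min + 4 h 9 min + 7 h 41 min + 4 h 47 min = 42 h 24 min.

42.40 hours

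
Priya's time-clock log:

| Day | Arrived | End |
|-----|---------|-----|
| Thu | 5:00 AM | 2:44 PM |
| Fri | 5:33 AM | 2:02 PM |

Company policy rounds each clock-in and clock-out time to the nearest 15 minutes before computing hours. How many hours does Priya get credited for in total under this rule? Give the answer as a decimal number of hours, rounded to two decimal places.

18.25 hours

Thu: in 5:00 AM→5:00 AM, out 2:44 PM→2:45 PM; 9 h 45 min
Fri: in 5:33 AM→5:30 AM, out 2:02 PM→2:00 PM; 8 h 30 min
Total credited: 18 h 15 min.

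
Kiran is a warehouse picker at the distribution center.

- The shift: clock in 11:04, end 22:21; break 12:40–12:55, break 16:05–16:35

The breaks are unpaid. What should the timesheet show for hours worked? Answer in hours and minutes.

The shift: 11:04–22:21 = 11 h 17 min; less 45 min break → 10 h 32 min

10 h 32 min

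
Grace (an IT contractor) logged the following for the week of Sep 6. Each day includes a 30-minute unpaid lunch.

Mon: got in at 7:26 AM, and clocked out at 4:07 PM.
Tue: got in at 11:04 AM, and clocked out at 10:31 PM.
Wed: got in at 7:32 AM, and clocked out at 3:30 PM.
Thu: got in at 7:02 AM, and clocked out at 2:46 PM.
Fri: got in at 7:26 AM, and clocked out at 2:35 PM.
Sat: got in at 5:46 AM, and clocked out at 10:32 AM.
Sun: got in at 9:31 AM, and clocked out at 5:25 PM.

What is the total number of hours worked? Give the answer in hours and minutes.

52 h 9 min

Mon: 7:26 AM–4:07 PM = 8 h 41 min; less 30 min break → 8 h 11 min
Tue: 11:04 AM–10:31 PM = 11 h 27 min; less 30 min break → 10 h 57 min
Wed: 7:32 AM–3:30 PM = 7 h 58 min; less 30 min break → 7 h 28 min
Thu: 7:02 AM–2:46 PM = 7 h 44 min; less 30 min break → 7 h 14 min
Fri: 7:26 AM–2:35 PM = 7 h 9 min; less 30 min break → 6 h 39 min
Sat: 5:46 AM–10:32 AM = 4 h 46 min; less 30 min break → 4 h 16 min
Sun: 9:31 AM–5:25 PM = 7 h 54 min; less 30 min break → 7 h 24 min
Total: 8 h 11 min + 10 h 57 min + 7 h 28 min + 7 h 14 min + 6 h 39 min + 4 h 16 min + 7 h 24 min = 52 h 9 min.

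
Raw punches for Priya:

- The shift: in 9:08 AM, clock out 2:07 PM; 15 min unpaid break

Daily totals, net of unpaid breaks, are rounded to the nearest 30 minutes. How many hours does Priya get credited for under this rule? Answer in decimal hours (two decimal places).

The shift: 9:08 AM–2:07 PM = 4 h 59 min − 15 min = 4 h 44 min → rounds to 4 h 30 min

4.50 hours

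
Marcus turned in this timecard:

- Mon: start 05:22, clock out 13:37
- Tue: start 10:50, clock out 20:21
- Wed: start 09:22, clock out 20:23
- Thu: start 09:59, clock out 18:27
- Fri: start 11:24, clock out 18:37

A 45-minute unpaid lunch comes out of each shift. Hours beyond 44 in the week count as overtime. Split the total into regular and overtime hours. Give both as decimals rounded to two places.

Regular 40.72 hours, overtime 0.00 hours

Mon: 05:22–13:37 = 8 h 15 min; less 45 min break → 7 h 30 min
Tue: 10:50–20:21 = 9 h 31 min; less 45 min break → 8 h 46 min
Wed: 09:22–20:23 = 11 h 1 min; less 45 min break → 10 h 16 min
Thu: 09:59–18:27 = 8 h 28 min; less 45 min break → 7 h 43 min
Fri: 11:24–18:37 = 7 h 13 min; less 45 min break → 6 h 28 min
Total worked: 40 h 43 min = 40.72 h.
Threshold 44 h → overtime 0 h 0 min, regular 40 h 43 min.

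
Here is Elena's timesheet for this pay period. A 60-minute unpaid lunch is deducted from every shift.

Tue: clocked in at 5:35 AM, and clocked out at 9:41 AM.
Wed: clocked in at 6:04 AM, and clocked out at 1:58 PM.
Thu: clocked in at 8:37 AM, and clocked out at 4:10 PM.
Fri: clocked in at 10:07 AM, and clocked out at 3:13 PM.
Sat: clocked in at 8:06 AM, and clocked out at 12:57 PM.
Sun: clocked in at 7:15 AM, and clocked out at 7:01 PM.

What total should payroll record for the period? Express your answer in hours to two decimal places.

35.27 hours

Tue: 5:35 AM–9:41 AM = 4 h 6 min; less 60 min break → 3 h 6 min
Wed: 6:04 AM–1:58 PM = 7 h 54 min; less 60 min break → 6 h 54 min
Thu: 8:37 AM–4:10 PM = 7 h 33 min; less 60 min break → 6 h 33 min
Fri: 10:07 AM–3:13 PM = 5 h 6 min; less 60 min break → 4 h 6 min
Sat: 8:06 AM–12:57 PM = 4 h 51 min; less 60 min break → 3 h 51 min
Sun: 7:15 AM–7:01 PM = 11 h 46 min; less 60 min break → 10 h 46 min
Total: 3 h 6 min + 6 h 54 min + 6 h 33 min + 4 h 6 min + 3 h 51 min + 10 h 46 min = 35 h 16 min.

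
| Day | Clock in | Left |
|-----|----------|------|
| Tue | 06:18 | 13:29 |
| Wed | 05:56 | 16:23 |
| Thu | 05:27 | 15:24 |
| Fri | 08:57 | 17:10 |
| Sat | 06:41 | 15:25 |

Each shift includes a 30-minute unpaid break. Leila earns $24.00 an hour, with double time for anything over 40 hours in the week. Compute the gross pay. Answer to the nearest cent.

$1057.60

Tue: 06:18–13:29 = 7 h 11 min; less 30 min break → 6 h 41 min
Wed: 05:56–16:23 = 10 h 27 min; less 30 min break → 9 h 57 min
Thu: 05:27–15:24 = 9 h 57 min; less 30 min break → 9 h 27 min
Fri: 08:57–17:10 = 8 h 13 min; less 30 min break → 7 h 43 min
Sat: 06:41–15:25 = 8 h 44 min; less 30 min break → 8 h 14 min
Total worked: 42 h 2 min = 2522 min.
Regular 40 h 0 min = 2400 min at $24.00/h; overtime 2 h 2 min = 122 min at $48.00/h.
Pay = (2400 × $24.00 + 122 × $48.00) ÷ 60 = $1057.60.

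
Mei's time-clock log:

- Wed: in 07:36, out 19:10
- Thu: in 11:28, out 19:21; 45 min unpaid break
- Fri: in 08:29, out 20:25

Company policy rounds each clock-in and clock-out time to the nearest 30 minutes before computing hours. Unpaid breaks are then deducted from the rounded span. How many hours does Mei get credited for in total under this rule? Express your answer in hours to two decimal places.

Wed: in 07:36→07:30, out 19:10→19:00; 11 h 30 min
Thu: in 11:28→11:30, out 19:21→19:30; 8 h 0 min − 45 min = 7 h 15 min
Fri: in 08:29→08:30, out 20:25→20:30; 12 h 0 min
Total credited: 30 h 45 min.

30.75 hours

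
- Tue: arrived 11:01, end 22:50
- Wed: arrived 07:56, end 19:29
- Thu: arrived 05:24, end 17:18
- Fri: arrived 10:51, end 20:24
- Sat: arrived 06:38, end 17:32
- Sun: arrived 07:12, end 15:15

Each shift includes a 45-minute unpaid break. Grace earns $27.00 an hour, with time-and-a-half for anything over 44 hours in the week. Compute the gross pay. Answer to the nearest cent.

$1806.30

Tue: 11:01–22:50 = 11 h 49 min; less 45 min break → 11 h 4 min
Wed: 07:56–19:29 = 11 h 33 min; less 45 min break → 10 h 48 min
Thu: 05:24–17:18 = 11 h 54 min; less 45 min break → 11 h 9 min
Fri: 10:51–20:24 = 9 h 33 min; less 45 min break → 8 h 48 min
Sat: 06:38–17:32 = 10 h 54 min; less 45 min break → 10 h 9 min
Sun: 07:12–15:15 = 8 h 3 min; less 45 min break → 7 h 18 min
Total worked: 59 h 16 min = 3556 min.
Regular 44 h 0 min = 2640 min at $27.00/h; overtime 15 h 16 min = 916 min at $40.50/h.
Pay = (2640 × $27.00 + 916 × $40.50) ÷ 60 = $1806.30.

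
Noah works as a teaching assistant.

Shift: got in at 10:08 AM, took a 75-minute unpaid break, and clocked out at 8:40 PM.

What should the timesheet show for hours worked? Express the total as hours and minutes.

9 h 17 min

Shift: 10:08 AM–8:40 PM = 10 h 32 min; less 75 min break → 9 h 17 min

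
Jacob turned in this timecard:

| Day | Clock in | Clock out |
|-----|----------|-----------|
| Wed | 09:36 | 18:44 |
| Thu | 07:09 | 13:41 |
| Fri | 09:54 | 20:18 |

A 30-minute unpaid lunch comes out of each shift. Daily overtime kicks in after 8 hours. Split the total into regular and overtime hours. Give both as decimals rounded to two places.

Wed: 09:36–18:44 = 9 h 8 min; less 30 min break → 8 h 38 min
Thu: 07:09–13:41 = 6 h 32 min; less 30 min break → 6 h 2 min
Fri: 09:54–20:18 = 10 h 24 min; less 30 min break → 9 h 54 min
Wed reg 8 h 0 min / OT 0 h 38 min; Thu reg 6 h 2 min / OT 0 h 0 min; Fri reg 8 h 0 min / OT 1 h 54 min.
Totals: regular 22 h 2 min, overtime 2 h 32 min.

Regular 22.03 hours, overtime 2.53 hours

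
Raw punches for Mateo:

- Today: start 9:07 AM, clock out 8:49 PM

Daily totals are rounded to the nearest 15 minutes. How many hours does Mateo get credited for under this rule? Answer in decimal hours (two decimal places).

Today: 9:07 AM–8:49 PM = 11 h 42 min → rounds to 11 h 45 min

11.75 hours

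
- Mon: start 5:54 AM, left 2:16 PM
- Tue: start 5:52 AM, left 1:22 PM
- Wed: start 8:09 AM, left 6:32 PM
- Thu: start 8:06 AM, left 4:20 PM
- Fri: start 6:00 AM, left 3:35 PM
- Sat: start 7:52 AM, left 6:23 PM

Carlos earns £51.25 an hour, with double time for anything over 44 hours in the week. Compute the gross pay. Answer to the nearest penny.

Mon: 5:54 AM–2:16 PM = 8 h 22 min
Tue: 5:52 AM–1:22 PM = 7 h 30 min
Wed: 8:09 AM–6:32 PM = 10 h 23 min
Thu: 8:06 AM–4:20 PM = 8 h 14 min
Fri: 6:00 AM–3:35 PM = 9 h 35 min
Sat: 7:52 AM–6:23 PM = 10 h 31 min
Total worked: 54 h 35 min = 3275 min.
Regular 44 h 0 min = 2640 min at £51.25/h; overtime 10 h 35 min = 635 min at £102.50/h.
Pay = (2640 × £51.25 + 635 × £102.50) ÷ 60 = £3339.79.

£3339.79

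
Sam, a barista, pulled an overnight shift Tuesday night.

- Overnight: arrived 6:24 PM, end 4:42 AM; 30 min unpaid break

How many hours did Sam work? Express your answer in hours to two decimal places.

9.80 hours

Overnight: 6:24 PM → midnight = 5 h 36 min; midnight → 4:42 AM = 4 h 42 min; span 10 h 18 min; less 30 min break → 9 h 48 min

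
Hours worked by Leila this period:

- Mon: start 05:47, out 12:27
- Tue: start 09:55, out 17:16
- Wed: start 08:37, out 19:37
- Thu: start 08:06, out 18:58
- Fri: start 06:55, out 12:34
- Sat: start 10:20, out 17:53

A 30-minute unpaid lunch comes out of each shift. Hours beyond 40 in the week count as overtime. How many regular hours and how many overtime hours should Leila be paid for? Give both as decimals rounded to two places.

Regular 40.00 hours, overtime 6.08 hours

Mon: 05:47–12:27 = 6 h 40 min; less 30 min break → 6 h 10 min
Tue: 09:55–17:16 = 7 h 21 min; less 30 min break → 6 h 51 min
Wed: 08:37–19:37 = 11 h 0 min; less 30 min break → 10 h 30 min
Thu: 08:06–18:58 = 10 h 52 min; less 30 min break → 10 h 22 min
Fri: 06:55–12:34 = 5 h 39 min; less 30 min break → 5 h 9 min
Sat: 10:20–17:53 = 7 h 33 min; less 30 min break → 7 h 3 min
Total worked: 46 h 5 min = 46.08 h.
Threshold 40 h → overtime 6 h 5 min, regular 40 h 0 min.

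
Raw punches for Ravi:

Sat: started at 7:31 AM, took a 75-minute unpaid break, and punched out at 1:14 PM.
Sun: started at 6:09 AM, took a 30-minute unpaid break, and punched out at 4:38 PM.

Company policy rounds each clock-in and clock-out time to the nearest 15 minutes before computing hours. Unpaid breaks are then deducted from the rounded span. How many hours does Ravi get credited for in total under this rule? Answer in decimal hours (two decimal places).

14.50 hours

Sat: in 7:31 AM→7:30 AM, out 1:14 PM→1:15 PM; 5 h 45 min − 75 min = 4 h 30 min
Sun: in 6:09 AM→6:15 AM, out 4:38 PM→4:45 PM; 10 h 30 min − 30 min = 10 h 0 min
Total credited: 14 h 30 min.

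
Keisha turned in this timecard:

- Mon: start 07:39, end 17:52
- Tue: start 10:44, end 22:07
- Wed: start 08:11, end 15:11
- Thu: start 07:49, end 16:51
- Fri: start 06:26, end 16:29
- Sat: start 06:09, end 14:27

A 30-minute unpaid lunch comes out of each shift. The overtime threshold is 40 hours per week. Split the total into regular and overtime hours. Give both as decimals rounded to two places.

Regular 40.00 hours, overtime 12.98 hours

Mon: 07:39–17:52 = 10 h 13 min; less 30 min break → 9 h 43 min
Tue: 10:44–22:07 = 11 h 23 min; less 30 min break → 10 h 53 min
Wed: 08:11–15:11 = 7 h 0 min; less 30 min break → 6 h 30 min
Thu: 07:49–16:51 = 9 h 2 min; less 30 min break → 8 h 32 min
Fri: 06:26–16:29 = 10 h 3 min; less 30 min break → 9 h 33 min
Sat: 06:09–14:27 = 8 h 18 min; less 30 min break → 7 h 48 min
Total worked: 52 h 59 min = 52.98 h.
Threshold 40 h → overtime 12 h 59 min, regular 40 h 0 min.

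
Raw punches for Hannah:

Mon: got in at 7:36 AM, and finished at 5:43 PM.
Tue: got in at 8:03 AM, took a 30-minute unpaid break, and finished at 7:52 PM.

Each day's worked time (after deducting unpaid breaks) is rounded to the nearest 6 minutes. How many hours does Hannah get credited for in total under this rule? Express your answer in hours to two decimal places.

21.40 hours

Mon: 7:36 AM–5:43 PM = 10 h 7 min → rounds to 10 h 6 min
Tue: 8:03 AM–7:52 PM = 11 h 49 min − 30 min = 11 h 19 min → rounds to 11 h 18 min
Total credited: 21 h 24 min.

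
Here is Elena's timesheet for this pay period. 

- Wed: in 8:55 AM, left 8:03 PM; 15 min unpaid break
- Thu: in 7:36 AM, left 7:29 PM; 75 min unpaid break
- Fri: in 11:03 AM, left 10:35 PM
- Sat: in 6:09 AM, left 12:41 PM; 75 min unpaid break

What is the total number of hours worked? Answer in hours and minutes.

38 h 20 min

Wed: 8:55 AM–8:03 PM = 11 h 8 min; less 15 min break → 10 h 53 min
Thu: 7:36 AM–7:29 PM = 11 h 53 min; less 75 min break → 10 h 38 min
Fri: 11:03 AM–10:35 PM = 11 h 32 min
Sat: 6:09 AM–12:41 PM = 6 h 32 min; less 75 min break → 5 h 17 min
Total: 10 h 53 min + 10 h 38 min + 11 h 32 min + 5 h 17 min = 38 h 20 min.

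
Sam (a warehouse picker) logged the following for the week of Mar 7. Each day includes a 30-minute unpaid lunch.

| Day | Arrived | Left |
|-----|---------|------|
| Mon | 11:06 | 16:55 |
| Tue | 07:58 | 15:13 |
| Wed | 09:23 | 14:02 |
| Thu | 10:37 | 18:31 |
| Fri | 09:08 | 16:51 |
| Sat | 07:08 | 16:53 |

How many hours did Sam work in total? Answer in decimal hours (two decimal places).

Mon: 11:06–16:55 = 5 h 49 min; less 30 min break → 5 h 19 min
Tue: 07:58–15:13 = 7 h 15 min; less 30 min break → 6 h 45 min
Wed: 09:23–14:02 = 4 h 39 min; less 30 min break → 4 h 9 min
Thu: 10:37–18:31 = 7 h 54 min; less 30 min break → 7 h 24 min
Fri: 09:08–16:51 = 7 h 43 min; less 30 min break → 7 h 13 min
Sat: 07:08–16:53 = 9 h 45 min; less 30 min break → 9 h 15 min
Total: 5 h 19 min + 6 h 45 min + 4 h 9 min + 7 h 24 min + 7 h 13 min + 9 h 15 min = 40 h 5 min.

40.08 hours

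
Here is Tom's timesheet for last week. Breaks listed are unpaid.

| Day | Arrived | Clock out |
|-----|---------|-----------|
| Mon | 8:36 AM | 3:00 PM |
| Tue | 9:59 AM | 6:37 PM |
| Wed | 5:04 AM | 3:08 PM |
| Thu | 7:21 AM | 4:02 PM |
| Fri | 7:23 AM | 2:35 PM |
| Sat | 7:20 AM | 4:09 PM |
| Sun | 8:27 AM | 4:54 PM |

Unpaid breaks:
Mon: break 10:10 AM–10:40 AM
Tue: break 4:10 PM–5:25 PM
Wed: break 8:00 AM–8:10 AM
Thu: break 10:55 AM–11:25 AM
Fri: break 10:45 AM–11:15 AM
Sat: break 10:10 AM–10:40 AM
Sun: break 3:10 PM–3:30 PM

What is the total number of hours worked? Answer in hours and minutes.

Mon: 8:36 AM–3:00 PM = 6 h 24 min; less 30 min break → 5 h 54 min
Tue: 9:59 AM–6:37 PM = 8 h 38 min; less 75 min break → 7 h 23 min
Wed: 5:04 AM–3:08 PM = 10 h 4 min; less 10 min break → 9 h 54 min
Thu: 7:21 AM–4:02 PM = 8 h 41 min; less 30 min break → 8 h 11 min
Fri: 7:23 AM–2:35 PM = 7 h 12 min; less 30 min break → 6 h 42 min
Sat: 7:20 AM–4:09 PM = 8 h 49 min; less 30 min break → 8 h 19 min
Sun: 8:27 AM–4:54 PM = 8 h 27 min; less 20 min break → 8 h 7 min
Total: 5 h 54 min + 7 h 23 min + 9 h 54 min + 8 h 11 min + 6 h 42 min + 8 h 19 min + 8 h 7 min = 54 h 30 min.

54 h 30 min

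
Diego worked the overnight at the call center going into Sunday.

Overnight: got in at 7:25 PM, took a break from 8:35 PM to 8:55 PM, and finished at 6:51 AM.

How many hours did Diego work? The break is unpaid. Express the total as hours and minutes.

Overnight: 7:25 PM → midnight = 4 h 35 min; midnight → 6:51 AM = 6 h 51 min; span 11 h 26 min; less 20 min break → 11 h 6 min

11 h 6 min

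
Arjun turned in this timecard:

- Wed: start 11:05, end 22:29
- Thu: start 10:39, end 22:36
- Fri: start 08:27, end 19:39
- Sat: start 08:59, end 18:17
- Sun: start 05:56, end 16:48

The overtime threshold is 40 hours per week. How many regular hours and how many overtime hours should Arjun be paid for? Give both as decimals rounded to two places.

Wed: 11:05–22:29 = 11 h 24 min
Thu: 10:39–22:36 = 11 h 57 min
Fri: 08:27–19:39 = 11 h 12 min
Sat: 08:59–18:17 = 9 h 18 min
Sun: 05:56–16:48 = 10 h 52 min
Total worked: 54 h 43 min = 54.72 h.
Threshold 40 h → overtime 14 h 43 min, regular 40 h 0 min.

Regular 40.00 hours, overtime 14.72 hours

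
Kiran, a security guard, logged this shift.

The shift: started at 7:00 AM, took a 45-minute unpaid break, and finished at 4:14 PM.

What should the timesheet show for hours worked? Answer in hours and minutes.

The shift: 7:00 AM–4:14 PM = 9 h 14 min; less 45 min break → 8 h 29 min

8 h 29 min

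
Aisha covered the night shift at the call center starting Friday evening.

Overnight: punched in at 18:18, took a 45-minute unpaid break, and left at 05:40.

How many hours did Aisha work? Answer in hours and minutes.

Overnight: 18:18 → midnight = 5 h 42 min; midnight → 05:40 = 5 h 40 min; span 11 h 22 min; less 45 min break → 10 h 37 min

10 h 37 min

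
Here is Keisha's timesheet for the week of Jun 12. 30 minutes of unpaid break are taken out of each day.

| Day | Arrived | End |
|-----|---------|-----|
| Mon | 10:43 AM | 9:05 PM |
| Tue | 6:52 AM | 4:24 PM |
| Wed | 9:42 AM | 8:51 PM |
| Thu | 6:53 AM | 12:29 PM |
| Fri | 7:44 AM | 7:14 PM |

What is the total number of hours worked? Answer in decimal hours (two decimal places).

Mon: 10:43 AM–9:05 PM = 10 h 22 min; less 30 min break → 9 h 52 min
Tue: 6:52 AM–4:24 PM = 9 h 32 min; less 30 min break → 9 h 2 min
Wed: 9:42 AM–8:51 PM = 11 h 9 min; less 30 min break → 10 h 39 min
Thu: 6:53 AM–12:29 PM = 5 h 36 min; less 30 min break → 5 h 6 min
Fri: 7:44 AM–7:14 PM = 11 h 30 min; less 30 min break → 11 h 0 min
Total: 9 h 52 min + 9 h 2 min + 10 h 39 min + 5 h 6 min + 11 h 0 min = 45 h 39 min.

45.65 hours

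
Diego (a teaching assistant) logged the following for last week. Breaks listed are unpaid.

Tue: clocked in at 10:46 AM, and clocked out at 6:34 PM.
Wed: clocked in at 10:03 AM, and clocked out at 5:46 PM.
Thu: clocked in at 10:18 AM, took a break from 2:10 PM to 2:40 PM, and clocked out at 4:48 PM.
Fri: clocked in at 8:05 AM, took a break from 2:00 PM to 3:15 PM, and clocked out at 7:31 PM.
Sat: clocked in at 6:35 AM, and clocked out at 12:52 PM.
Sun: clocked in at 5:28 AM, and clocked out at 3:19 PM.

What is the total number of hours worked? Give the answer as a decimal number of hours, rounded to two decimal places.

Tue: 10:46 AM–6:34 PM = 7 h 48 min
Wed: 10:03 AM–5:46 PM = 7 h 43 min
Thu: 10:18 AM–4:48 PM = 6 h 30 min; less 30 min break → 6 h 0 min
Fri: 8:05 AM–7:31 PM = 11 h 26 min; less 75 min break → 10 h 11 min
Sat: 6:35 AM–12:52 PM = 6 h 17 min
Sun: 5:28 AM–3:19 PM = 9 h 51 min
Total: 7 h 48 min + 7 h 43 min + 6 h 0 min + 10 h 11 min + 6 h 17 min + 9 h 51 min = 47 h 50 min.

47.83 hours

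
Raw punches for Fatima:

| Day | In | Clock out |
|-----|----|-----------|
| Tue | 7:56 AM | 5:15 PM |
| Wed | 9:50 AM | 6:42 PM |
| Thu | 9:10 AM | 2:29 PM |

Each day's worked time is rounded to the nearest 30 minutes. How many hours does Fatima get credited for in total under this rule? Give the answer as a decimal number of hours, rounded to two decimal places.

Tue: 7:56 AM–5:15 PM = 9 h 19 min → rounds to 9 h 30 min
Wed: 9:50 AM–6:42 PM = 8 h 52 min → rounds to 9 h 0 min
Thu: 9:10 AM–2:29 PM = 5 h 19 min → rounds to 5 h 30 min
Total credited: 24 h 0 min.

24.00 hours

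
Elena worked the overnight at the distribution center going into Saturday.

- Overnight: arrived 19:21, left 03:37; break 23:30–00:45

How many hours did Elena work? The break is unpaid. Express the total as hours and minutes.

7 h 1 min

Overnight: 19:21 → midnight = 4 h 39 min; midnight → 03:37 = 3 h 37 min; span 8 h 16 min; less 75 min break → 7 h 1 min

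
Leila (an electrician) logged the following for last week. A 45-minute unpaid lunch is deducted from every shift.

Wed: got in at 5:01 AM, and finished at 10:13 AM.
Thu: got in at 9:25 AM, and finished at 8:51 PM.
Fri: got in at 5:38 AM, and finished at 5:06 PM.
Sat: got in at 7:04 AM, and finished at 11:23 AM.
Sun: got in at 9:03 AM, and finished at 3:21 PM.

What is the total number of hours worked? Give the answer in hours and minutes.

Wed: 5:01 AM–10:13 AM = 5 h 12 min; less 45 min break → 4 h 27 min
Thu: 9:25 AM–8:51 PM = 11 h 26 min; less 45 min break → 10 h 41 min
Fri: 5:38 AM–5:06 PM = 11 h 28 min; less 45 min break → 10 h 43 min
Sat: 7:04 AM–11:23 AM = 4 h 19 min; less 45 min break → 3 h 34 min
Sun: 9:03 AM–3:21 PM = 6 h 18 min; less 45 min break → 5 h 33 min
Total: 4 h 27 min + 10 h 41 min + 10 h 43 min + 3 h 34 min + 5 h 33 min = 34 h 58 min.

34 h 58 min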